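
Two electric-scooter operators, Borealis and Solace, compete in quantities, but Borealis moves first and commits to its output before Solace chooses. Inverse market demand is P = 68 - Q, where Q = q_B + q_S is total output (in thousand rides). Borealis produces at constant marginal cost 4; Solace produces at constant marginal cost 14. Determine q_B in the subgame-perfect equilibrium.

37

The follower Solace best-responds to any q_B: π_S = (68 - Q)q_S - 14q_S.
∂π_S/∂q_S = 54 - q_B - 2q_S = 0 gives the reaction function q_S = (54 - q_B)/2.
The leader anticipates this reaction. Substituting into P = 68 - Q gives P = 41 - (1/2)q_B, so π_B = (41 - (1/2)q_B)q_B - 4q_B.
The leader's first-order condition 37 - q_B = 0 yields q_B = 37.
Then q_S = (54 - 37)/2 = 17/2.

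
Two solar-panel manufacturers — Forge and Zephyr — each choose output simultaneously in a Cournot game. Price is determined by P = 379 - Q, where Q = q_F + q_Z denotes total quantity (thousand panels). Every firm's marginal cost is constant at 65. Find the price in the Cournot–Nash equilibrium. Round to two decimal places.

169.67

Each firm earns π_i = (379 - Q)q_i - 65q_i.
Setting ∂π_i/∂q_i = 0 with rivals' quantities fixed: 314 - 2q_i - q_j = 0.
By symmetry each firm produces the same amount; substituting q_j = q_i yields q_i = 314/3.
Total output Q = 628/3, so price P = 379 - 628/3 = 509/3.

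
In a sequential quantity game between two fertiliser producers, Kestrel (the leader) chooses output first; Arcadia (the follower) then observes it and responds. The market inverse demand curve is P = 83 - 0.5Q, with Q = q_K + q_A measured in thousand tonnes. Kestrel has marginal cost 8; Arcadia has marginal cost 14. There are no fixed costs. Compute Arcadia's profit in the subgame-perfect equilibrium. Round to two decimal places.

The follower Arcadia best-responds to any q_K: π_A = (83 - 0.5Q)q_A - 14q_A.
Setting the follower's marginal profit to zero, 69 - (1/2)q_K - q_A = 0, i.e. q_A = (69 - (1/2)q_K).
The leader anticipates this reaction. Substituting into P = 83 - 0.5Q gives P = 97/2 - (1/4)q_K, so π_K = (97/2 - (1/4)q_K)q_K - 8q_K.
Maximising: ∂π_K/∂q_K = 81/2 - (1/2)q_K = 0, giving q_K = 81.
Then q_A = (69 - (1/2)·81) = 57/2.
Price P = 83 - (1/2)·(219/2) = 113/4.
Arcadia's profit: (113/4 - 14)·(57/2) = 406.1250.

406.13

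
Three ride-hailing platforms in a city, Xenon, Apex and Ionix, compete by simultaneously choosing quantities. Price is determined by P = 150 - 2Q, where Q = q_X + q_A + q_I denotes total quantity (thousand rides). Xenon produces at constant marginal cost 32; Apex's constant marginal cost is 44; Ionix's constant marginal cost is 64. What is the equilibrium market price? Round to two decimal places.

72.50

Xenon's profit: π_X = (150 - 2Q)q_X - (32q_X). Setting ∂π_X/∂q_X = 0: 118 - 4q_X - 2(q_A + q_I) = 0.
Apex's profit: π_A = (150 - 2Q)q_A - (44q_A). Setting ∂π_A/∂q_A = 0: 106 - 4q_A - 2(q_X + q_I) = 0.
Ionix's profit: π_I = (150 - 2Q)q_I - (64q_I). Setting ∂π_I/∂q_I = 0: 86 - 4q_I - 2(q_X + q_A) = 0.
Summing all 3 equations gives 310 − 8Q = 0, hence Q = 155/4.
Back-substituting: q_X = (118 − 155/2)/2 = 81/4, q_A = (106 − 155/2)/2 = 57/4, q_I = (86 − 155/2)/2 = 17/4.
Total output Q = 155/4, so price P = 150 - 2·(155/4) = 145/2.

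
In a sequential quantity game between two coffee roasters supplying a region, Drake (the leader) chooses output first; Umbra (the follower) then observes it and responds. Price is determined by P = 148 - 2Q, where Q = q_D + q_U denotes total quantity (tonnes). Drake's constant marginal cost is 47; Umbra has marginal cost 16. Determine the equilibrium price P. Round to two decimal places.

Solve by backward induction. Given q_D, the follower Umbra maximises π_U = (148 - 2q_D - 2q_U)q_U - 16q_U.
Setting the follower's marginal profit to zero, 132 - 2q_D - 4q_U = 0, i.e. q_U = (132 - 2q_D)/4.
The leader anticipates this reaction. Substituting into P = 148 - 2Q gives P = 82 - q_D, so π_D = (82 - q_D)q_D - 47q_D.
Maximising: ∂π_D/∂q_D = 35 - 2q_D = 0, giving q_D = 35/2.
Then q_U = (132 - 2·(35/2))/4 = 97/4.
Total output Q = 167/4, so price P = 148 - 2·(167/4) = 129/2.

64.50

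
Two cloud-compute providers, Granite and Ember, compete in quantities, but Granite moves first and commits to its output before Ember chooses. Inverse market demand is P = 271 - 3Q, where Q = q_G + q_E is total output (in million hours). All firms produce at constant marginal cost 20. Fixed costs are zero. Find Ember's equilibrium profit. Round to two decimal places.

Solve by backward induction. Given q_G, the follower Ember maximises π_E = (271 - 3q_G - 3q_E)q_E - 20q_E.
Setting the follower's marginal profit to zero, 251 - 3q_G - 6q_E = 0, i.e. q_E = (251 - 3q_G)/6.
Granite substitutes q_E(q_G) into its own profit: π_G = q_G(271 - 3q_G - (251 - 3q_G)/2) - 20q_G = (291/2 - (3/2)q_G)q_G - 20q_G.
Leader FOC: 251/2 - 3q_G = 0, so q_G = 251/6.
Then q_E = (251 - 3·(251/6))/6 = 251/12.
Price P = 271 - 3·(251/4) = 331/4.
Ember's profit: (331/4 - 20)·(251/12) = 1312.5208.

1312.52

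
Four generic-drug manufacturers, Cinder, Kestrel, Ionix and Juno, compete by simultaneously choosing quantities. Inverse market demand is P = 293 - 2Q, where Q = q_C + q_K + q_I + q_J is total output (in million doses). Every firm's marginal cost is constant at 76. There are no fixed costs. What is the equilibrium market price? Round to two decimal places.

119.40

A representative firm's profit is π_i = q_i(293 - 2Q) - 76q_i.
First-order condition (treating rivals' output as given): 217 - 4q_i - 2·Σ_{j≠i} q_j = 0.
By symmetry each firm produces the same amount; substituting Σ_{j≠i} q_j = 3q_i yields q_i = 217/10.
Total output Q = 434/5, so price P = 293 - 2·(434/5) = 597/5.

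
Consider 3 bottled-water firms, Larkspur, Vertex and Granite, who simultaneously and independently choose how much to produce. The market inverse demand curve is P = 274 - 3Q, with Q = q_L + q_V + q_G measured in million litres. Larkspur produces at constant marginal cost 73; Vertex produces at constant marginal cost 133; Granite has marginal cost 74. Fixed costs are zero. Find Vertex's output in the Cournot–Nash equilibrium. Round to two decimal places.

Larkspur's profit: π_L = (274 - 3Q)q_L - (73q_L). Setting ∂π_L/∂q_L = 0: 201 - 6q_L - 3(q_V + q_G) = 0.
Vertex's first-order condition: 141 - 6q_V - 3(q_L + q_G) = 0.
Granite's first-order condition: 200 - 6q_G - 3(q_L + q_V) = 0.
Summing all 3 equations gives 542 − 12Q = 0, hence Q = 271/6.
Back-substituting: q_L = (201 − 271/2)/3 = 131/6, q_V = (141 − 271/2)/3 = 11/6, q_G = (200 − 271/2)/3 = 43/2.

1.83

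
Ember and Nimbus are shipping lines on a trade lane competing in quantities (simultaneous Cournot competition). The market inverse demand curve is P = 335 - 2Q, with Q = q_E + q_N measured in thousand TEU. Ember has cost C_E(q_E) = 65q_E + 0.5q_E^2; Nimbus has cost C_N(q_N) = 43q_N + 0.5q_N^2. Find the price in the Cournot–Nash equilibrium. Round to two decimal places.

174.43

Ember's profit: π_E = (335 - 2Q)q_E - (65q_E + (1/2)q_E²). Setting ∂π_E/∂q_E = 0: 270 - 5q_E - 2(q_N) = 0.
Nimbus's first-order condition: 292 - 5q_N - 2(q_E) = 0.
Best responses: q_E = (270 - 2q_N)/5, q_N = (292 - 2q_E)/5.
Solving the pair: q_E = 766/21, q_N = 920/21.
Total output Q = 562/7, so price P = 335 - 2·(562/7) = 1221/7.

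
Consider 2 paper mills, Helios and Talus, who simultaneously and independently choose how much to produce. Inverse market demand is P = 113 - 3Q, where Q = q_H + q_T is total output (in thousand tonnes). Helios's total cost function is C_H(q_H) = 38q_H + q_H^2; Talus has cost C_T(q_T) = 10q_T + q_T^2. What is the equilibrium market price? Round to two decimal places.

Helios's profit: π_H = (113 - 3Q)q_H - (38q_H + q_H²). Setting ∂π_H/∂q_H = 0: 75 - 8q_H - 3(q_T) = 0.
Talus's first-order condition: 103 - 8q_T - 3(q_H) = 0.
So q_H = (75 - 3q_T)/8 and q_T = (103 - 3q_H)/8.
Substituting one into the other gives q_H = 291/55 and q_T = 599/55.
Total output Q = 178/11, so price P = 113 - 3·(178/11) = 709/11.

64.45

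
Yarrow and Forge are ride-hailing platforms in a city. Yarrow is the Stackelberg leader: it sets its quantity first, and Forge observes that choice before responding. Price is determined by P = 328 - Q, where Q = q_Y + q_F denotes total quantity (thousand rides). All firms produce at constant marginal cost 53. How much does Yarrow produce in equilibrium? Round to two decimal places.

Solve by backward induction. Given q_Y, the follower Forge maximises π_F = (328 - q_Y - q_F)q_F - 53q_F.
Follower FOC: 275 - q_Y - 2q_F = 0, so q_F(q_Y) = (275 - q_Y)/2.
The leader anticipates this reaction. Substituting into P = 328 - Q gives P = 381/2 - (1/2)q_Y, so π_Y = (381/2 - (1/2)q_Y)q_Y - 53q_Y.
Maximising: ∂π_Y/∂q_Y = 275/2 - q_Y = 0, giving q_Y = 275/2.
Then q_F = (275 - 275/2)/2 = 275/4.

137.50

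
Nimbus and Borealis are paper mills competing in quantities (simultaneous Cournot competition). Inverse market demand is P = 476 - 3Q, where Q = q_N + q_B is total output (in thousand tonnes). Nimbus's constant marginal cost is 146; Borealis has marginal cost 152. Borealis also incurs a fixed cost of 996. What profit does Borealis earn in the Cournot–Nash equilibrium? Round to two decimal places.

Nimbus's profit: π_N = (476 - 3Q)q_N - (146q_N). Setting ∂π_N/∂q_N = 0: 330 - 6q_N - 3(q_B) = 0.
Borealis's first-order condition: 324 - 6q_B - 3(q_N) = 0.
Rearranging gives the reaction functions q_N = (330 - 3q_B)/6 and q_B = (324 - 3q_N)/6.
Substituting one into the other gives q_N = 112/3 and q_B = 106/3.
Price P = 476 - 3·(218/3) = 258.
Borealis's profit: (258 - 152)·(106/3) - 996 = 2749.3333.

2749.33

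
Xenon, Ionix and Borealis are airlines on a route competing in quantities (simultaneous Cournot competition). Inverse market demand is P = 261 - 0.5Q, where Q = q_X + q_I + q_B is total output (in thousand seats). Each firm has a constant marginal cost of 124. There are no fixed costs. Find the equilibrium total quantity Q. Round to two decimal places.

205.50

Each firm earns π_i = (261 - 0.5Q)q_i - 124q_i.
First-order condition (treating rivals' output as given): 137 - q_i - (1/2)·Σ_{j≠i} q_j = 0.
With identical firms every q_j equals q_i, so Σ_{j≠i} q_j = 2q_i and 137 = 2q_i, giving q_i = 137/2.
Total output Q = 137/2 + 137/2 + 137/2 = 411/2.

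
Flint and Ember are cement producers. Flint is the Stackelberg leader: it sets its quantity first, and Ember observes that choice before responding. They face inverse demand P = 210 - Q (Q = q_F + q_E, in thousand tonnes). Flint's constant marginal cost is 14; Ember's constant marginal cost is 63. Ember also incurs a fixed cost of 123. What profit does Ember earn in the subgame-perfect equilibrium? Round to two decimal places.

27.06

Solve by backward induction. Given q_F, the follower Ember maximises π_E = (210 - q_F - q_E)q_E - 63q_E.
Setting the follower's marginal profit to zero, 147 - q_F - 2q_E = 0, i.e. q_E = (147 - q_F)/2.
The leader anticipates this reaction. Substituting into P = 210 - Q gives P = 273/2 - (1/2)q_F, so π_F = (273/2 - (1/2)q_F)q_F - 14q_F.
The leader's first-order condition 245/2 - q_F = 0 yields q_F = 245/2.
Then q_E = (147 - 245/2)/2 = 49/4.
Price P = 210 - 539/4 = 301/4.
Ember's profit: (301/4 - 63)·(49/4) - 123 = 433/16.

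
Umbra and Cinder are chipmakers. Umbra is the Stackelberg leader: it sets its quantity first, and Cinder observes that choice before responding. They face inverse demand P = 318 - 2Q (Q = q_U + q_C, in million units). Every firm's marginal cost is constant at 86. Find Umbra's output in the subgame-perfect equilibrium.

The follower Cinder best-responds to any q_U: π_C = (318 - 2Q)q_C - 86q_C.
∂π_C/∂q_C = 232 - 2q_U - 4q_C = 0 gives the reaction function q_C = (232 - 2q_U)/4.
The leader anticipates this reaction. Substituting into P = 318 - 2Q gives P = 202 - q_U, so π_U = (202 - q_U)q_U - 86q_U.
Leader FOC: 116 - 2q_U = 0, so q_U = 58.
Then q_C = (232 - 2·58)/4 = 29.

58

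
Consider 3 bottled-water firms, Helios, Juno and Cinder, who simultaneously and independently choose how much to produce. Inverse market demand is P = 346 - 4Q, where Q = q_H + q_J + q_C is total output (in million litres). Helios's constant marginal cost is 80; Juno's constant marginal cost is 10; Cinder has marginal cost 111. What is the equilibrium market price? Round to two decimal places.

136.75

Helios's profit: π_H = (346 - 4Q)q_H - (80q_H). Setting ∂π_H/∂q_H = 0: 266 - 8q_H - 4(q_J + q_C) = 0.
Juno's first-order condition: 336 - 8q_J - 4(q_H + q_C) = 0.
Cinder's first-order condition: 235 - 8q_C - 4(q_H + q_J) = 0.
Summing all 3 equations gives 837 − 16Q = 0, hence Q = 837/16.
Back-substituting: q_H = (266 − 837/4)/4 = 227/16, q_J = (336 − 837/4)/4 = 507/16, q_C = (235 − 837/4)/4 = 103/16.
Total output Q = 837/16, so price P = 346 - 4·(837/16) = 547/4.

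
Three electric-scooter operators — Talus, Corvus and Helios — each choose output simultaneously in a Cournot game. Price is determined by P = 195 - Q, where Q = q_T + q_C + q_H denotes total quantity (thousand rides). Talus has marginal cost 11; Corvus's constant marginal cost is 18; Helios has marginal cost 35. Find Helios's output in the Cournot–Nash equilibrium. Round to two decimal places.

Talus's profit: π_T = (195 - Q)q_T - (11q_T). Setting ∂π_T/∂q_T = 0: 184 - 2q_T - (q_C + q_H) = 0.
Corvus's first-order condition: 177 - 2q_C - (q_T + q_H) = 0.
Helios's profit: π_H = (195 - Q)q_H - (35q_H). Setting ∂π_H/∂q_H = 0: 160 - 2q_H - (q_T + q_C) = 0.
Summing all 3 equations gives 521 − 4Q = 0, hence Q = 521/4.
Back-substituting: q_T = (184 − 521/4) = 215/4, q_C = (177 − 521/4) = 187/4, q_H = (160 − 521/4) = 119/4.

29.75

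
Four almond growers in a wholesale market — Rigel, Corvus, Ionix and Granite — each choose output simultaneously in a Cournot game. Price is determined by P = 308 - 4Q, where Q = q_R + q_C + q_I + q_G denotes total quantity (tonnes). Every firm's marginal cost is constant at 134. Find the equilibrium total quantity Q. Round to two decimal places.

A representative firm's profit is π_i = q_i(308 - 4Q) - 134q_i.
Setting ∂π_i/∂q_i = 0 with rivals' quantities fixed: 174 - 8q_i - 4·Σ_{j≠i} q_j = 0.
With identical firms every q_j equals q_i, so Σ_{j≠i} q_j = 3q_i and 174 = 20q_i, giving q_i = 87/10.
Total output Q = 87/10 + 87/10 + 87/10 + 87/10 = 174/5.

34.80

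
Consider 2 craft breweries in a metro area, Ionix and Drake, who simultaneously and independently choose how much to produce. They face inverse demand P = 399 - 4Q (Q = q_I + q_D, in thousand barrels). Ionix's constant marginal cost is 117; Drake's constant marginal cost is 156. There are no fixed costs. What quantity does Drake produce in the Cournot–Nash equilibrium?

17

Ionix's profit: π_I = (399 - 4Q)q_I - (117q_I). Setting ∂π_I/∂q_I = 0: 282 - 8q_I - 4(q_D) = 0.
Drake's first-order condition: 243 - 8q_D - 4(q_I) = 0.
Best responses: q_I = (282 - 4q_D)/8, q_D = (243 - 4q_I)/8.
Solving the pair: q_I = 107/4, q_D = 17.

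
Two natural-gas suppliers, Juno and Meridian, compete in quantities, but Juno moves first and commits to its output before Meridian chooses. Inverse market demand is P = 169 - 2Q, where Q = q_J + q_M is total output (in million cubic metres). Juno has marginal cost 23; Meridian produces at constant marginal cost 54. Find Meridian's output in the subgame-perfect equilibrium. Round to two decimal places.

6.63

Solve by backward induction. Given q_J, the follower Meridian maximises π_M = (169 - 2q_J - 2q_M)q_M - 54q_M.
∂π_M/∂q_M = 115 - 2q_J - 4q_M = 0 gives the reaction function q_M = (115 - 2q_J)/4.
Juno substitutes q_M(q_J) into its own profit: π_J = q_J(169 - 2q_J - (115 - 2q_J)/2) - 23q_J = (223/2 - q_J)q_J - 23q_J.
Maximising: ∂π_J/∂q_J = 177/2 - 2q_J = 0, giving q_J = 177/4.
Then q_M = (115 - 2·(177/4))/4 = 53/8.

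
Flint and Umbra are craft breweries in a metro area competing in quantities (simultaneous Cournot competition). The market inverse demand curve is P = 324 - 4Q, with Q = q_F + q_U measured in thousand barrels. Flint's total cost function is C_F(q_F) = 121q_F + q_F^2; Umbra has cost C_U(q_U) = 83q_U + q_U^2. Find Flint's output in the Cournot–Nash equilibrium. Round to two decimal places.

12.69

Flint's profit: π_F = (324 - 4Q)q_F - (121q_F + q_F²). Setting ∂π_F/∂q_F = 0: 203 - 10q_F - 4(q_U) = 0.
Umbra's first-order condition: 241 - 10q_U - 4(q_F) = 0.
So q_F = (203 - 4q_U)/10 and q_U = (241 - 4q_F)/10.
Solving the pair: q_F = 533/42, q_U = 799/42.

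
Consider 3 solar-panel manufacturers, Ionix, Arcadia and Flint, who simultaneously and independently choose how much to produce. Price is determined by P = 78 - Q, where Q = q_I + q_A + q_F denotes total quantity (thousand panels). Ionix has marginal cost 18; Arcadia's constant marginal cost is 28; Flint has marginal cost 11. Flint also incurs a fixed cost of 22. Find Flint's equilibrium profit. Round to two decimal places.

495.56

Ionix's profit: π_I = (78 - Q)q_I - (18q_I). Setting ∂π_I/∂q_I = 0: 60 - 2q_I - (q_A + q_F) = 0.
Arcadia's profit: π_A = (78 - Q)q_A - (28q_A). Setting ∂π_A/∂q_A = 0: 50 - 2q_A - (q_I + q_F) = 0.
Flint's profit: π_F = (78 - Q)q_F - (11q_F). Setting ∂π_F/∂q_F = 0: 67 - 2q_F - (q_I + q_A) = 0.
Adding the 3 conditions: 177 − 2Q − 2Q = 0, i.e. Q = 177/4.
Back-substituting: q_I = (60 − 177/4) = 63/4, q_A = (50 − 177/4) = 23/4, q_F = (67 − 177/4) = 91/4.
Price P = 78 - 177/4 = 135/4.
Flint's profit: (135/4 - 11)·(91/4) - 22 = 495.5625.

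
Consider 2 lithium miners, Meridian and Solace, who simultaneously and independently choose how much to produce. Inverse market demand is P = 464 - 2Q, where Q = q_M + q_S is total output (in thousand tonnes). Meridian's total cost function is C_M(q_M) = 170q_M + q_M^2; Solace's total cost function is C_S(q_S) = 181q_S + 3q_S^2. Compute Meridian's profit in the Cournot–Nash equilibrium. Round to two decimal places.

Meridian's profit: π_M = (464 - 2Q)q_M - (170q_M + q_M²). Setting ∂π_M/∂q_M = 0: 294 - 6q_M - 2(q_S) = 0.
Solace's profit: π_S = (464 - 2Q)q_S - (181q_S + 3q_S²). Setting ∂π_S/∂q_S = 0: 283 - 10q_S - 2(q_M) = 0.
Best responses: q_M = (294 - 2q_S)/6, q_S = (283 - 2q_M)/10.
Substituting one into the other gives q_M = 1187/28 and q_S = 555/28.
Price P = 464 - 2·(871/14) = 339.5714.
Meridian's profit: 339.5714·(1187/28) - 170·(1187/28) - (1187/28)² = 5391.4630.

5391.46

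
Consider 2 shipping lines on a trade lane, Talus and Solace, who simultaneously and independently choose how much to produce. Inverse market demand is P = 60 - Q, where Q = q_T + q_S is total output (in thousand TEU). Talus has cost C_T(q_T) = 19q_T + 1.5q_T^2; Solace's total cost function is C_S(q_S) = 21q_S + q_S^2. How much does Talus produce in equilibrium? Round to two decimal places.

Talus's profit: π_T = (60 - Q)q_T - (19q_T + (3/2)q_T²). Setting ∂π_T/∂q_T = 0: 41 - 5q_T - (q_S) = 0.
Solace's first-order condition: 39 - 4q_S - (q_T) = 0.
So q_T = (41 - q_S)/5 and q_S = (39 - q_T)/4.
Solving the pair: q_T = 125/19, q_S = 154/19.

6.58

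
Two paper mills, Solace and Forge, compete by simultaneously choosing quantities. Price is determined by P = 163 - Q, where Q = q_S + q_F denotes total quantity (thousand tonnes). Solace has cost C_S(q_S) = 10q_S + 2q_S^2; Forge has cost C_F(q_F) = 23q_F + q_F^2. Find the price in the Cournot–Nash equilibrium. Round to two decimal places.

Solace's profit: π_S = (163 - Q)q_S - (10q_S + 2q_S²). Setting ∂π_S/∂q_S = 0: 153 - 6q_S - (q_F) = 0.
Forge's profit: π_F = (163 - Q)q_F - (23q_F + q_F²). Setting ∂π_F/∂q_F = 0: 140 - 4q_F - (q_S) = 0.
Rearranging gives the reaction functions q_S = (153 - q_F)/6 and q_F = (140 - q_S)/4.
Solving the pair: q_S = 472/23, q_F = 687/23.
Total output Q = 1159/23, so price P = 163 - 1159/23 = 112.6087.

112.61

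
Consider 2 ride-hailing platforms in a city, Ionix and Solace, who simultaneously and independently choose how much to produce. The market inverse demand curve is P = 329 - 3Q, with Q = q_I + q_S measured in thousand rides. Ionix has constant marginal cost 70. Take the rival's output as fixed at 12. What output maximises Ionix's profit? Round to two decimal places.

With the rival's output fixed at 12, Ionix's profit is π_I = (329 - 3·12 - 3q_I)q_I - (70q_I) = (293 - 3q_I)q_I - (70q_I).
∂π_I/∂q_I = 223 - 6q_I = 0, so q_I = 223/6.

37.17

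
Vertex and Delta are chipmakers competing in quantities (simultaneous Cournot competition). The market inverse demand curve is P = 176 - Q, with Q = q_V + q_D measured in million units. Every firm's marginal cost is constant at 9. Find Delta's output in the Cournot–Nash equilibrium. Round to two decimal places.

55.67

Each firm earns π_i = (176 - Q)q_i - 9q_i.
First-order condition (treating rivals' output as given): 167 - 2q_i - q_j = 0.
With identical firms every q_j equals q_i, so q_j = q_i and 167 = 3q_i, giving q_i = 167/3.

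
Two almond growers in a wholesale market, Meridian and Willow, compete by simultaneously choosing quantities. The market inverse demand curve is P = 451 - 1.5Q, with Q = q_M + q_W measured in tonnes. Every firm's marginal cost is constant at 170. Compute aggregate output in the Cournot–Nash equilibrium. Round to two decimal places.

124.89

A representative firm's profit is π_i = q_i(451 - 1.5Q) - 170q_i.
First-order condition (treating rivals' output as given): 281 - 3q_i - (3/2)q_j = 0.
With identical firms every q_j equals q_i, so q_j = q_i and 281 = (9/2)q_i, giving q_i = 562/9.
Total output Q = 562/9 + 562/9 = 1124/9.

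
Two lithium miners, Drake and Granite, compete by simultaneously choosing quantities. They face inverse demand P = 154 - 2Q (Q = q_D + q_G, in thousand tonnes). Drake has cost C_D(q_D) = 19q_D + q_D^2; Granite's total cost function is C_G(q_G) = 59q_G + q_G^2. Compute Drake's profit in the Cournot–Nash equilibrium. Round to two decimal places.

Drake's profit: π_D = (154 - 2Q)q_D - (19q_D + q_D²). Setting ∂π_D/∂q_D = 0: 135 - 6q_D - 2(q_G) = 0.
Granite's profit: π_G = (154 - 2Q)q_G - (59q_G + q_G²). Setting ∂π_G/∂q_G = 0: 95 - 6q_G - 2(q_D) = 0.
Rearranging gives the reaction functions q_D = (135 - 2q_G)/6 and q_G = (95 - 2q_D)/6.
Substituting one into the other gives q_D = 155/8 and q_G = 75/8.
Price P = 154 - 2·(115/4) = 193/2.
Drake's profit: (193/2)·(155/8) - 19·(155/8) - (155/8)² = 1126.1719.

1126.17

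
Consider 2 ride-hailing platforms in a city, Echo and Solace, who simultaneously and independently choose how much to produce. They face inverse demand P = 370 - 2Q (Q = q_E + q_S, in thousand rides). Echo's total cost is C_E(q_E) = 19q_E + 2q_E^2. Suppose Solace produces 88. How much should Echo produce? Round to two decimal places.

21.88

With the rival's output fixed at 88, Echo's profit is π_E = (370 - 2·88 - 2q_E)q_E - (19q_E + 2q_E²) = (194 - 2q_E)q_E - (19q_E + 2q_E²).
∂π_E/∂q_E = 175 - 8q_E = 0, so q_E = 175/8.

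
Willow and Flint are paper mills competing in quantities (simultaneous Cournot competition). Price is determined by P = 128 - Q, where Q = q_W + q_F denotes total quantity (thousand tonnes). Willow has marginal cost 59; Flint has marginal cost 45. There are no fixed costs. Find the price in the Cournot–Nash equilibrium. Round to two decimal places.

77.33

Willow's profit: π_W = (128 - Q)q_W - (59q_W). Setting ∂π_W/∂q_W = 0: 69 - 2q_W - (q_F) = 0.
Flint's profit: π_F = (128 - Q)q_F - (45q_F). Setting ∂π_F/∂q_F = 0: 83 - 2q_F - (q_W) = 0.
Best responses: q_W = (69 - q_F)/2, q_F = (83 - q_W)/2.
Solving the pair: q_W = 55/3, q_F = 97/3.
Total output Q = 152/3, so price P = 128 - 152/3 = 232/3.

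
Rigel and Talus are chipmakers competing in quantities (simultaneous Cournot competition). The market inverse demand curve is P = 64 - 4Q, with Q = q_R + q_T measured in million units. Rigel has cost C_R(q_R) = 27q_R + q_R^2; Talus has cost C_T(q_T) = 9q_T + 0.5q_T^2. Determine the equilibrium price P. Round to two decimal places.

36.16

Rigel's profit: π_R = (64 - 4Q)q_R - (27q_R + q_R²). Setting ∂π_R/∂q_R = 0: 37 - 10q_R - 4(q_T) = 0.
Talus's first-order condition: 55 - 9q_T - 4(q_R) = 0.
Rearranging gives the reaction functions q_R = (37 - 4q_T)/10 and q_T = (55 - 4q_R)/9.
Solving the pair: q_R = 113/74, q_T = 201/37.
Total output Q = 515/74, so price P = 64 - 4·(515/74) = 1338/37.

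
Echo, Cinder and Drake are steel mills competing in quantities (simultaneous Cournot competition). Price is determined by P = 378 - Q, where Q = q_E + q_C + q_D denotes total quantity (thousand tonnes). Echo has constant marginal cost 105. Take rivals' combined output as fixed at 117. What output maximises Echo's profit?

With rivals' combined output fixed at 117, Echo's profit is π_E = (378 - 117 - q_E)q_E - (105q_E) = (261 - q_E)q_E - (105q_E).
∂π_E/∂q_E = 156 - 2q_E = 0, so q_E = 78.

78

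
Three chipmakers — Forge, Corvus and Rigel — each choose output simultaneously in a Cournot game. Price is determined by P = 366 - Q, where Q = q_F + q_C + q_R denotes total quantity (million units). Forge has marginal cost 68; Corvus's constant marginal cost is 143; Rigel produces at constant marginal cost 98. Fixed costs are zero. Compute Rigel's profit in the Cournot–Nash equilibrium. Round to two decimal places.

5005.56

Forge's profit: π_F = (366 - Q)q_F - (68q_F). Setting ∂π_F/∂q_F = 0: 298 - 2q_F - (q_C + q_R) = 0.
Corvus's profit: π_C = (366 - Q)q_C - (143q_C). Setting ∂π_C/∂q_C = 0: 223 - 2q_C - (q_F + q_R) = 0.
Rigel's profit: π_R = (366 - Q)q_R - (98q_R). Setting ∂π_R/∂q_R = 0: 268 - 2q_R - (q_F + q_C) = 0.
Adding the 3 conditions: 789 − 2Q − 2Q = 0, i.e. Q = 789/4.
Back-substituting: q_F = (298 − 789/4) = 403/4, q_C = (223 − 789/4) = 103/4, q_R = (268 − 789/4) = 283/4.
Price P = 366 - 789/4 = 675/4.
Rigel's profit: (675/4 - 98)·(283/4) = 5005.5625.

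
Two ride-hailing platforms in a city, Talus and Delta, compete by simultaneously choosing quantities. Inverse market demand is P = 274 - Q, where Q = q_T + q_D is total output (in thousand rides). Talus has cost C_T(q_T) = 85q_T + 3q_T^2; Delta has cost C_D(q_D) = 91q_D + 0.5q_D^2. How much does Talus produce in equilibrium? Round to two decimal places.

16.70

Talus's profit: π_T = (274 - Q)q_T - (85q_T + 3q_T²). Setting ∂π_T/∂q_T = 0: 189 - 8q_T - (q_D) = 0.
Delta's first-order condition: 183 - 3q_D - (q_T) = 0.
So q_T = (189 - q_D)/8 and q_D = (183 - q_T)/3.
Solving the pair: q_T = 384/23, q_D = 1275/23.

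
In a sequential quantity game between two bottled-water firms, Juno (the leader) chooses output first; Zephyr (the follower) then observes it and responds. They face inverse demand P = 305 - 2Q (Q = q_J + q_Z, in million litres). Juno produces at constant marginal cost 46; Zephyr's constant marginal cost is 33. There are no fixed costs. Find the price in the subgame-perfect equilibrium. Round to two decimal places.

107.50

Solve by backward induction. Given q_J, the follower Zephyr maximises π_Z = (305 - 2q_J - 2q_Z)q_Z - 33q_Z.
Setting the follower's marginal profit to zero, 272 - 2q_J - 4q_Z = 0, i.e. q_Z = (272 - 2q_J)/4.
The leader anticipates this reaction. Substituting into P = 305 - 2Q gives P = 169 - q_J, so π_J = (169 - q_J)q_J - 46q_J.
Leader FOC: 123 - 2q_J = 0, so q_J = 123/2.
Then q_Z = (272 - 2·(123/2))/4 = 149/4.
Total output Q = 395/4, so price P = 305 - 2·(395/4) = 215/2.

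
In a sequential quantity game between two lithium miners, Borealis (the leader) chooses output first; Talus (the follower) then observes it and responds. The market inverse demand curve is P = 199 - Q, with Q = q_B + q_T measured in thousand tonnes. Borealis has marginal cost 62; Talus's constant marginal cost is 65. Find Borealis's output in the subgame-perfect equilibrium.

Solve by backward induction. Given q_B, the follower Talus maximises π_T = (199 - q_B - q_T)q_T - 65q_T.
Setting the follower's marginal profit to zero, 134 - q_B - 2q_T = 0, i.e. q_T = (134 - q_B)/2.
The leader anticipates this reaction. Substituting into P = 199 - Q gives P = 132 - (1/2)q_B, so π_B = (132 - (1/2)q_B)q_B - 62q_B.
Leader FOC: 70 - q_B = 0, so q_B = 70.
Then q_T = (134 - 70)/2 = 32.

70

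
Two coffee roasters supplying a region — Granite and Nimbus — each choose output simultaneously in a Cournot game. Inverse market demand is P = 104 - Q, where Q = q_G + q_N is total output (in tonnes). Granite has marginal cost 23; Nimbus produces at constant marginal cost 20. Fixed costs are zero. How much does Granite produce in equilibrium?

26

Granite's profit: π_G = (104 - Q)q_G - (23q_G). Setting ∂π_G/∂q_G = 0: 81 - 2q_G - (q_N) = 0.
Nimbus's profit: π_N = (104 - Q)q_N - (20q_N). Setting ∂π_N/∂q_N = 0: 84 - 2q_N - (q_G) = 0.
So q_G = (81 - q_N)/2 and q_N = (84 - q_G)/2.
Solving the pair: q_G = 26, q_N = 29.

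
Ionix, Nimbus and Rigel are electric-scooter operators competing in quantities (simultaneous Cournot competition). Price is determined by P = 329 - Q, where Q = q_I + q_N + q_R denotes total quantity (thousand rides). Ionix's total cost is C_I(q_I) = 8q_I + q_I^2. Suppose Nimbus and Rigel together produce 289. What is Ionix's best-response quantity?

8

With rivals' combined output fixed at 289, Ionix's profit is π_I = (329 - 289 - q_I)q_I - (8q_I + q_I²) = (40 - q_I)q_I - (8q_I + q_I²).
∂π_I/∂q_I = 32 - 4q_I = 0, so q_I = 8.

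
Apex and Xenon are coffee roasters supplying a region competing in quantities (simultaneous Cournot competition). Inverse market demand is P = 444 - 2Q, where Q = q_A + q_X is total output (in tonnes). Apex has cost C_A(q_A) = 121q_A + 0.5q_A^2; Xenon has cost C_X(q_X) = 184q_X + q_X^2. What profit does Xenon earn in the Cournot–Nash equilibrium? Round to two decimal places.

1898.15

Apex's profit: π_A = (444 - 2Q)q_A - (121q_A + (1/2)q_A²). Setting ∂π_A/∂q_A = 0: 323 - 5q_A - 2(q_X) = 0.
Xenon's profit: π_X = (444 - 2Q)q_X - (184q_X + q_X²). Setting ∂π_X/∂q_X = 0: 260 - 6q_X - 2(q_A) = 0.
Best responses: q_A = (323 - 2q_X)/5, q_X = (260 - 2q_A)/6.
Solving the pair: q_A = 709/13, q_X = 327/13.
Price P = 444 - 2·(1036/13) = 284.6154.
Xenon's profit: 284.6154·(327/13) - 184·(327/13) - (327/13)² = 1898.1479.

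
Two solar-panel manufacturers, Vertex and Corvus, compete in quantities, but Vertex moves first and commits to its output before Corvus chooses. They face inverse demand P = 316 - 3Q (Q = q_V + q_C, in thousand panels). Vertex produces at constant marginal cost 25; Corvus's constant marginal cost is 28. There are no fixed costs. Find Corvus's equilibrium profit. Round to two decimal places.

1656.75

Solve by backward induction. Given q_V, the follower Corvus maximises π_C = (316 - 3q_V - 3q_C)q_C - 28q_C.
Setting the follower's marginal profit to zero, 288 - 3q_V - 6q_C = 0, i.e. q_C = (288 - 3q_V)/6.
The leader anticipates this reaction. Substituting into P = 316 - 3Q gives P = 172 - (3/2)q_V, so π_V = (172 - (3/2)q_V)q_V - 25q_V.
The leader's first-order condition 147 - 3q_V = 0 yields q_V = 49.
Then q_C = (288 - 3·49)/6 = 47/2.
Price P = 316 - 3·(145/2) = 197/2.
Corvus's profit: (197/2 - 28)·(47/2) = 1656.7500.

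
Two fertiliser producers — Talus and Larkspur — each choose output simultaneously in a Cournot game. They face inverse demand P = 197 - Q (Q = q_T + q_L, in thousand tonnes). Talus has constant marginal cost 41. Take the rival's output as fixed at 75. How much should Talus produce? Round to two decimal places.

40.50

With the rival's output fixed at 75, Talus's profit is π_T = (197 - 75 - q_T)q_T - (41q_T) = (122 - q_T)q_T - (41q_T).
∂π_T/∂q_T = 81 - 2q_T = 0, so q_T = 81/2.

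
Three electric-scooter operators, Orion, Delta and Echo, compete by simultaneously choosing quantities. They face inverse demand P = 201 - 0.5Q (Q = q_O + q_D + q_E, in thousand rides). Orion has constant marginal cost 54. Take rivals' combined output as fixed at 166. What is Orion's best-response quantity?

With rivals' combined output fixed at 166, Orion's profit is π_O = (201 - (1/2)·166 - (1/2)q_O)q_O - (54q_O) = (118 - (1/2)q_O)q_O - (54q_O).
∂π_O/∂q_O = 64 - q_O = 0, so q_O = 64.

64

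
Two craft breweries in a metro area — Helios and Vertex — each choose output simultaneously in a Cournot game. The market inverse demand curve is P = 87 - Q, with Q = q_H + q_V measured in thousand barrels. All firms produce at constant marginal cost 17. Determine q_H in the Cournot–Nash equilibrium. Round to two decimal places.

23.33

A representative firm's profit is π_i = q_i(87 - Q) - 17q_i.
Setting ∂π_i/∂q_i = 0 with rivals' quantities fixed: 70 - 2q_i - q_j = 0.
With identical firms every q_j equals q_i, so q_j = q_i and 70 = 3q_i, giving q_i = 70/3.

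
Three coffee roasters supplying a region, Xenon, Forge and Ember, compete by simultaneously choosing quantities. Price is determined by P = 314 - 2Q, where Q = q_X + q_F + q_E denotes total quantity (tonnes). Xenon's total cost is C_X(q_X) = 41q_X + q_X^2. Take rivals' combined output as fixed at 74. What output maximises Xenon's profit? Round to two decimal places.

20.83

With rivals' combined output fixed at 74, Xenon's profit is π_X = (314 - 2·74 - 2q_X)q_X - (41q_X + q_X²) = (166 - 2q_X)q_X - (41q_X + q_X²).
∂π_X/∂q_X = 125 - 6q_X = 0, so q_X = 125/6.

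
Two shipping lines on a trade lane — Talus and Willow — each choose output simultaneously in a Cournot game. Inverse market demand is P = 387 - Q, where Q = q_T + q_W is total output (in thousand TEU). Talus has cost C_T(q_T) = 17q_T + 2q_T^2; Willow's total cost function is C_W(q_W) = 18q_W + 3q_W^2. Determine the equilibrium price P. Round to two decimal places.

292.64

Talus's profit: π_T = (387 - Q)q_T - (17q_T + 2q_T²). Setting ∂π_T/∂q_T = 0: 370 - 6q_T - (q_W) = 0.
Willow's profit: π_W = (387 - Q)q_W - (18q_W + 3q_W²). Setting ∂π_W/∂q_W = 0: 369 - 8q_W - (q_T) = 0.
So q_T = (370 - q_W)/6 and q_W = (369 - q_T)/8.
Solving the pair: q_T = 55.1277, q_W = 1844/47.
Total output Q = 94.3617, so price P = 387 - 94.3617 = 292.6383.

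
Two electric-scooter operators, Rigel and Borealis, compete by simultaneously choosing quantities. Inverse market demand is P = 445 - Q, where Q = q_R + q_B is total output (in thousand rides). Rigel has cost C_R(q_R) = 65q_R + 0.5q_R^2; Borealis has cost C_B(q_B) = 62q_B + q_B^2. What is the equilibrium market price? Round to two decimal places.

271.73

Rigel's profit: π_R = (445 - Q)q_R - (65q_R + (1/2)q_R²). Setting ∂π_R/∂q_R = 0: 380 - 3q_R - (q_B) = 0.
Borealis's first-order condition: 383 - 4q_B - (q_R) = 0.
Rearranging gives the reaction functions q_R = (380 - q_B)/3 and q_B = (383 - q_R)/4.
Solving the pair: q_R = 1137/11, q_B = 769/11.
Total output Q = 1906/11, so price P = 445 - 1906/11 = 271.7273.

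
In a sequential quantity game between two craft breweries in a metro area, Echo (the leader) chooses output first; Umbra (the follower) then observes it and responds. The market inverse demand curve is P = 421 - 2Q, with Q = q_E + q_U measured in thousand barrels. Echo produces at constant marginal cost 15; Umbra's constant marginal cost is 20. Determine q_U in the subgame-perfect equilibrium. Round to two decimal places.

48.88

The follower Umbra best-responds to any q_E: π_U = (421 - 2Q)q_U - 20q_U.
Setting the follower's marginal profit to zero, 401 - 2q_E - 4q_U = 0, i.e. q_U = (401 - 2q_E)/4.
The leader anticipates this reaction. Substituting into P = 421 - 2Q gives P = 441/2 - q_E, so π_E = (441/2 - q_E)q_E - 15q_E.
The leader's first-order condition 411/2 - 2q_E = 0 yields q_E = 411/4.
Then q_U = (401 - 2·(411/4))/4 = 391/8.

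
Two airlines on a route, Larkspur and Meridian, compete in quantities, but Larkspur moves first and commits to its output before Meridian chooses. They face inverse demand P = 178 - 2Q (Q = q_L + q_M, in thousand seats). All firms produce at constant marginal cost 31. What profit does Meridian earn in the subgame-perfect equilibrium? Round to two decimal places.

675.28

The follower Meridian best-responds to any q_L: π_M = (178 - 2Q)q_M - 31q_M.
Setting the follower's marginal profit to zero, 147 - 2q_L - 4q_M = 0, i.e. q_M = (147 - 2q_L)/4.
Larkspur substitutes q_M(q_L) into its own profit: π_L = q_L(178 - 2q_L - (147 - 2q_L)/2) - 31q_L = (209/2 - q_L)q_L - 31q_L.
Maximising: ∂π_L/∂q_L = 147/2 - 2q_L = 0, giving q_L = 147/4.
Then q_M = (147 - 2·(147/4))/4 = 147/8.
Price P = 178 - 2·(441/8) = 271/4.
Meridian's profit: (271/4 - 31)·(147/8) = 675.2813.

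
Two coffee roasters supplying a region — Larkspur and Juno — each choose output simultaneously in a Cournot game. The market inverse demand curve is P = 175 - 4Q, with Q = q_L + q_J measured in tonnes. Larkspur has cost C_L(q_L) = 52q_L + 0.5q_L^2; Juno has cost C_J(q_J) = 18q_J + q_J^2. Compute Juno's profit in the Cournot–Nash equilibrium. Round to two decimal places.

Larkspur's profit: π_L = (175 - 4Q)q_L - (52q_L + (1/2)q_L²). Setting ∂π_L/∂q_L = 0: 123 - 9q_L - 4(q_J) = 0.
Juno's first-order condition: 157 - 10q_J - 4(q_L) = 0.
Best responses: q_L = (123 - 4q_J)/9, q_J = (157 - 4q_L)/10.
Solving the pair: q_L = 301/37, q_J = 921/74.
Price P = 175 - 4·(1523/74) = 92.6757.
Juno's profit: 92.6757·(921/74) - 18·(921/74) - (921/74)² = 774.5079.

774.51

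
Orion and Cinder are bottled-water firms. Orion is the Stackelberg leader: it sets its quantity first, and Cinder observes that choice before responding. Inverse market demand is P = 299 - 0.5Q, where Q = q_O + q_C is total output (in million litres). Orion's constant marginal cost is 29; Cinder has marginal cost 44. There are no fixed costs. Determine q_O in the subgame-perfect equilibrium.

Solve by backward induction. Given q_O, the follower Cinder maximises π_C = (299 - (1/2)q_O - (1/2)q_C)q_C - 44q_C.
Follower FOC: 255 - (1/2)q_O - q_C = 0, so q_C(q_O) = (255 - (1/2)q_O).
The leader anticipates this reaction. Substituting into P = 299 - 0.5Q gives P = 343/2 - (1/4)q_O, so π_O = (343/2 - (1/4)q_O)q_O - 29q_O.
Maximising: ∂π_O/∂q_O = 285/2 - (1/2)q_O = 0, giving q_O = 285.
Then q_C = (255 - (1/2)·285) = 225/2.

285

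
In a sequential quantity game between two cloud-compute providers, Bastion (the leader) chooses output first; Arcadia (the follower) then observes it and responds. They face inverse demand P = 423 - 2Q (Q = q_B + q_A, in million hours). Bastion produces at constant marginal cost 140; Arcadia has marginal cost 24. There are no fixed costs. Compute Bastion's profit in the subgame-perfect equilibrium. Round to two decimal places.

1743.06

Solve by backward induction. Given q_B, the follower Arcadia maximises π_A = (423 - 2q_B - 2q_A)q_A - 24q_A.
Setting the follower's marginal profit to zero, 399 - 2q_B - 4q_A = 0, i.e. q_A = (399 - 2q_B)/4.
The leader anticipates this reaction. Substituting into P = 423 - 2Q gives P = 447/2 - q_B, so π_B = (447/2 - q_B)q_B - 140q_B.
The leader's first-order condition 167/2 - 2q_B = 0 yields q_B = 167/4.
Then q_A = (399 - 2·(167/4))/4 = 631/8.
Price P = 423 - 2·(965/8) = 727/4.
Bastion's profit: (727/4 - 140)·(167/4) = 1743.0625.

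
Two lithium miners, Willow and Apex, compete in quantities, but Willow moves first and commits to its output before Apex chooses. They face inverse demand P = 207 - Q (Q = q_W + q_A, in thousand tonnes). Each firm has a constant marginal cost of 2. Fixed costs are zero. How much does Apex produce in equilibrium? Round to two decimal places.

51.25

Solve by backward induction. Given q_W, the follower Apex maximises π_A = (207 - q_W - q_A)q_A - 2q_A.
∂π_A/∂q_A = 205 - q_W - 2q_A = 0 gives the reaction function q_A = (205 - q_W)/2.
The leader anticipates this reaction. Substituting into P = 207 - Q gives P = 209/2 - (1/2)q_W, so π_W = (209/2 - (1/2)q_W)q_W - 2q_W.
The leader's first-order condition 205/2 - q_W = 0 yields q_W = 205/2.
Then q_A = (205 - 205/2)/2 = 205/4.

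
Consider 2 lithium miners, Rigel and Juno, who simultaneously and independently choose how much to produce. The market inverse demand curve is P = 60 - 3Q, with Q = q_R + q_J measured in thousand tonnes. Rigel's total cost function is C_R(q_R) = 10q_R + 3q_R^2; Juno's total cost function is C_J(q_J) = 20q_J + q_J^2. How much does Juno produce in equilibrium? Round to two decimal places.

3.79

Rigel's profit: π_R = (60 - 3Q)q_R - (10q_R + 3q_R²). Setting ∂π_R/∂q_R = 0: 50 - 12q_R - 3(q_J) = 0.
Juno's profit: π_J = (60 - 3Q)q_J - (20q_J + q_J²). Setting ∂π_J/∂q_J = 0: 40 - 8q_J - 3(q_R) = 0.
Rearranging gives the reaction functions q_R = (50 - 3q_J)/12 and q_J = (40 - 3q_R)/8.
Substituting one into the other gives q_R = 280/87 and q_J = 110/29.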